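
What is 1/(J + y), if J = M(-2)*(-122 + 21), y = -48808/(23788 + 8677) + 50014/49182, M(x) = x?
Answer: 798346815/160877671357 ≈ 0.0049624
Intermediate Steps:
y = -388385273/798346815 (y = -48808/32465 + 50014*(1/49182) = -48808*1/32465 + 25007/24591 = -48808/32465 + 25007/24591 = -388385273/798346815 ≈ -0.48649)
J = 202 (J = -2*(-122 + 21) = -2*(-101) = 202)
1/(J + y) = 1/(202 - 388385273/798346815) = 1/(160877671357/798346815) = 798346815/160877671357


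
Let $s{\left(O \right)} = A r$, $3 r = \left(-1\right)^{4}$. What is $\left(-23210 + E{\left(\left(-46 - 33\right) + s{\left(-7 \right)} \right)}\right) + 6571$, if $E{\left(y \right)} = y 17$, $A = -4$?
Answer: $- \frac{54014}{3} \approx -18005.0$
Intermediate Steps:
$r = \frac{1}{3}$ ($r = \frac{\left(-1\right)^{4}}{3} = \frac{1}{3} \cdot 1 = \frac{1}{3} \approx 0.33333$)
$s{\left(O \right)} = - \frac{4}{3}$ ($s{\left(O \right)} = \left(-4\right) \frac{1}{3} = - \frac{4}{3}$)
$E{\left(y \right)} = 17 y$
$\left(-23210 + E{\left(\left(-46 - 33\right) + s{\left(-7 \right)} \right)}\right) + 6571 = \left(-23210 + 17 \left(\left(-46 - 33\right) - \frac{4}{3}\right)\right) + 6571 = \left(-23210 + 17 \left(-79 - \frac{4}{3}\right)\right) + 6571 = \left(-23210 + 17 \left(- \frac{241}{3}\right)\right) + 6571 = \left(-23210 - \frac{4097}{3}\right) + 6571 = - \frac{73727}{3} + 6571 = - \frac{54014}{3}$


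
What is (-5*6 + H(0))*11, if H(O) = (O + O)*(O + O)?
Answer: -330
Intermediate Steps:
H(O) = 4*O**2 (H(O) = (2*O)*(2*O) = 4*O**2)
(-5*6 + H(0))*11 = (-5*6 + 4*0**2)*11 = (-30 + 4*0)*11 = (-30 + 0)*11 = -30*11 = -330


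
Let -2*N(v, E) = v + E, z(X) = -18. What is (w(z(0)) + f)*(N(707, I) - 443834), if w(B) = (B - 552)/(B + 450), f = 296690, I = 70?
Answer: -18978593385325/144 ≈ -1.3180e+11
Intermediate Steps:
N(v, E) = -E/2 - v/2 (N(v, E) = -(v + E)/2 = -(E + v)/2 = -E/2 - v/2)
w(B) = (-552 + B)/(450 + B)
(w(z(0)) + f)*(N(707, I) - 443834) = ((-552 - 18)/(450 - 18) + 296690)*((-½*70 - ½*707) - 443834) = (-570/432 + 296690)*((-35 - 707/2) - 443834) = ((1/432)*(-570) + 296690)*(-777/2 - 443834) = (-95/72 + 296690)*(-888445/2) = (21361585/72)*(-888445/2) = -18978593385325/144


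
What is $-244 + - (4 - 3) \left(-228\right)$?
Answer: $-16$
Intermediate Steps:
$-244 + - (4 - 3) \left(-228\right) = -244 + \left(-1\right) 1 \left(-228\right) = -244 - -228 = -244 + 228 = -16$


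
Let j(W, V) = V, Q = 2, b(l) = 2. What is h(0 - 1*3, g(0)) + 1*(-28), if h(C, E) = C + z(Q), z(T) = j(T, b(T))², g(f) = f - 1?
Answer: -27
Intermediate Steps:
g(f) = -1 + f
z(T) = 4 (z(T) = 2² = 4)
h(C, E) = 4 + C (h(C, E) = C + 4 = 4 + C)
h(0 - 1*3, g(0)) + 1*(-28) = (4 + (0 - 1*3)) + 1*(-28) = (4 + (0 - 3)) - 28 = (4 - 3) - 28 = 1 - 28 = -27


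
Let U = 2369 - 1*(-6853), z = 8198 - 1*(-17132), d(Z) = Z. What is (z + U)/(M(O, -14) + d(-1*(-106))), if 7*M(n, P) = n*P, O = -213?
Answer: 1234/19 ≈ 64.947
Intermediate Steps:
z = 25330 (z = 8198 + 17132 = 25330)
U = 9222 (U = 2369 + 6853 = 9222)
M(n, P) = P*n/7 (M(n, P) = (n*P)/7 = (P*n)/7 = P*n/7)
(z + U)/(M(O, -14) + d(-1*(-106))) = (25330 + 9222)/((1/7)*(-14)*(-213) - 1*(-106)) = 34552/(426 + 106) = 34552/532 = 34552*(1/532) = 1234/19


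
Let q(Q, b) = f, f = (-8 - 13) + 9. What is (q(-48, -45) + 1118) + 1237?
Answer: 2343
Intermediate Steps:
f = -12 (f = -21 + 9 = -12)
q(Q, b) = -12
(q(-48, -45) + 1118) + 1237 = (-12 + 1118) + 1237 = 1106 + 1237 = 2343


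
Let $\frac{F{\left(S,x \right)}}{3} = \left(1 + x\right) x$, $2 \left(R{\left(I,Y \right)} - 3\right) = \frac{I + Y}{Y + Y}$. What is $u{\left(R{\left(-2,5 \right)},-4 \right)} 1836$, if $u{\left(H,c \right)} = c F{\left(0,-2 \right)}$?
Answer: $-44064$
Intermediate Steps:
$R{\left(I,Y \right)} = 3 + \frac{I + Y}{4 Y}$ ($R{\left(I,Y \right)} = 3 + \frac{\left(I + Y\right) \frac{1}{Y + Y}}{2} = 3 + \frac{\left(I + Y\right) \frac{1}{2 Y}}{2} = 3 + \frac{\frac{1}{2} \frac{1}{Y} \left(I + Y\right)}{2} = 3 + \frac{I + Y}{4 Y}$)
$F{\left(S,x \right)} = 3 x \left(1 + x\right)$ ($F{\left(S,x \right)} = 3 \left(1 + x\right) x = 3 x \left(1 + x\right)$)
$u{\left(H,c \right)} = 6 c$ ($u{\left(H,c \right)} = c 3 \left(-2\right) \left(1 - 2\right) = c 3 \left(-2\right) \left(-1\right) = c 6 = 6 c$)
$u{\left(R{\left(-2,5 \right)},-4 \right)} 1836 = 6 \left(-4\right) 1836 = \left(-24\right) 1836 = -44064$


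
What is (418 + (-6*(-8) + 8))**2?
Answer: 224676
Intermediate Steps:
(418 + (-6*(-8) + 8))**2 = (418 + (48 + 8))**2 = (418 + 56)**2 = 474**2 = 224676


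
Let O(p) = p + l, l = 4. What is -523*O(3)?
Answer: -3661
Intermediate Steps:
O(p) = 4 + p (O(p) = p + 4 = 4 + p)
-523*O(3) = -523*(4 + 3) = -523*7 = -3661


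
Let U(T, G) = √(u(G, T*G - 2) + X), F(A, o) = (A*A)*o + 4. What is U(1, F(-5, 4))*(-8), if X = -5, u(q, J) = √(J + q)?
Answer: -8*√(-5 + √206) ≈ -24.466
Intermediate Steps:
F(A, o) = 4 + o*A² (F(A, o) = A²*o + 4 = o*A² + 4 = 4 + o*A²)
U(T, G) = √(-5 + √(-2 + G + G*T)) (U(T, G) = √(√((T*G - 2) + G) - 5) = √(√((G*T - 2) + G) - 5) = √(√((-2 + G*T) + G) - 5) = √(√(-2 + G + G*T) - 5) = √(-5 + √(-2 + G + G*T)))
U(1, F(-5, 4))*(-8) = √(-5 + √(-2 + (4 + 4*(-5)²) + (4 + 4*(-5)²)*1))*(-8) = √(-5 + √(-2 + (4 + 4*25) + (4 + 4*25)*1))*(-8) = √(-5 + √(-2 + (4 + 100) + (4 + 100)*1))*(-8) = √(-5 + √(-2 + 104 + 104*1))*(-8) = √(-5 + √(-2 + 104 + 104))*(-8) = √(-5 + √206)*(-8) = -8*√(-5 + √206)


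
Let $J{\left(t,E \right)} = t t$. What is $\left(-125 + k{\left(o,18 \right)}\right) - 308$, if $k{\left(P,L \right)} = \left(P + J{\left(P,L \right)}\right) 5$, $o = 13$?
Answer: $477$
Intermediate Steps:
$J{\left(t,E \right)} = t^{2}$
$k{\left(P,L \right)} = 5 P + 5 P^{2}$ ($k{\left(P,L \right)} = \left(P + P^{2}\right) 5 = 5 P + 5 P^{2}$)
$\left(-125 + k{\left(o,18 \right)}\right) - 308 = \left(-125 + 5 \cdot 13 \left(1 + 13\right)\right) - 308 = \left(-125 + 5 \cdot 13 \cdot 14\right) - 308 = \left(-125 + 910\right) - 308 = 785 - 308 = 477$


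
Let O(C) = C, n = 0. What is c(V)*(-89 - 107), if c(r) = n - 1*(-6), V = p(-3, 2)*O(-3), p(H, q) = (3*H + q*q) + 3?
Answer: -1176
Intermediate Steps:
p(H, q) = 3 + q² + 3*H (p(H, q) = (3*H + q²) + 3 = (q² + 3*H) + 3 = 3 + q² + 3*H)
V = 6 (V = (3 + 2² + 3*(-3))*(-3) = (3 + 4 - 9)*(-3) = -2*(-3) = 6)
c(r) = 6 (c(r) = 0 - 1*(-6) = 0 + 6 = 6)
c(V)*(-89 - 107) = 6*(-89 - 107) = 6*(-196) = -1176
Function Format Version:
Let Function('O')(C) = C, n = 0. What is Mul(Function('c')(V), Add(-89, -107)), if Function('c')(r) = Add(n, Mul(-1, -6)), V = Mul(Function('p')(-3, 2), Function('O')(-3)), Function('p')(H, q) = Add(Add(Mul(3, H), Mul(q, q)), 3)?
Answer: -1176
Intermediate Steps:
Function('p')(H, q) = Add(3, Pow(q, 2), Mul(3, H)) (Function('p')(H, q) = Add(Add(Mul(3, H), Pow(q, 2)), 3) = Add(Add(Pow(q, 2), Mul(3, H)), 3) = Add(3, Pow(q, 2), Mul(3, H)))
V = 6 (V = Mul(Add(3, Pow(2, 2), Mul(3, -3)), -3) = Mul(Add(3, 4, -9), -3) = Mul(-2, -3) = 6)
Function('c')(r) = 6 (Function('c')(r) = Add(0, Mul(-1, -6)) = Add(0, 6) = 6)
Mul(Function('c')(V), Add(-89, -107)) = Mul(6, Add(-89, -107)) = Mul(6, -196) = -1176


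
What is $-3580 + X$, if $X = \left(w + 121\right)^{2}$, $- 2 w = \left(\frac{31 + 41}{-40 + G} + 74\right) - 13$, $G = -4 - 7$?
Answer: $\frac{5477721}{1156} \approx 4738.5$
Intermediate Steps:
$G = -11$
$w = - \frac{1013}{34}$ ($w = - \frac{\left(\frac{31 + 41}{-40 - 11} + 74\right) - 13}{2} = - \frac{\left(\frac{72}{-51} + 74\right) - 13}{2} = - \frac{\left(72 \left(- \frac{1}{51}\right) + 74\right) - 13}{2} = - \frac{\left(- \frac{24}{17} + 74\right) - 13}{2} = - \frac{\frac{1234}{17} - 13}{2} = \left(- \frac{1}{2}\right) \frac{1013}{17} = - \frac{1013}{34} \approx -29.794$)
$X = \frac{9616201}{1156}$ ($X = \left(- \frac{1013}{34} + 121\right)^{2} = \left(\frac{3101}{34}\right)^{2} = \frac{9616201}{1156} \approx 8318.5$)
$-3580 + X = -3580 + \frac{9616201}{1156} = \frac{5477721}{1156}$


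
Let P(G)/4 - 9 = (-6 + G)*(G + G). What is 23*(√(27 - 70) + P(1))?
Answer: -92 + 23*I*√43 ≈ -92.0 + 150.82*I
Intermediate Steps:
P(G) = 36 + 8*G*(-6 + G) (P(G) = 36 + 4*((-6 + G)*(G + G)) = 36 + 4*((-6 + G)*(2*G)) = 36 + 4*(2*G*(-6 + G)) = 36 + 8*G*(-6 + G))
23*(√(27 - 70) + P(1)) = 23*(√(27 - 70) + (36 - 48*1 + 8*1²)) = 23*(√(-43) + (36 - 48 + 8*1)) = 23*(I*√43 + (36 - 48 + 8)) = 23*(I*√43 - 4) = 23*(-4 + I*√43) = -92 + 23*I*√43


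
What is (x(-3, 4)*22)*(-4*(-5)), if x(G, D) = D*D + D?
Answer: 8800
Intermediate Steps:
x(G, D) = D + D² (x(G, D) = D² + D = D + D²)
(x(-3, 4)*22)*(-4*(-5)) = ((4*(1 + 4))*22)*(-4*(-5)) = ((4*5)*22)*20 = (20*22)*20 = 440*20 = 8800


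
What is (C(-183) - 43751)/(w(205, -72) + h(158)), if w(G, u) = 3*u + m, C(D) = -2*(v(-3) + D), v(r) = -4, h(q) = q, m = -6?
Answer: 43377/64 ≈ 677.77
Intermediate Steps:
C(D) = 8 - 2*D (C(D) = -2*(-4 + D) = 8 - 2*D)
w(G, u) = -6 + 3*u (w(G, u) = 3*u - 6 = -6 + 3*u)
(C(-183) - 43751)/(w(205, -72) + h(158)) = ((8 - 2*(-183)) - 43751)/((-6 + 3*(-72)) + 158) = ((8 + 366) - 43751)/((-6 - 216) + 158) = (374 - 43751)/(-222 + 158) = -43377/(-64) = -43377*(-1/64) = 43377/64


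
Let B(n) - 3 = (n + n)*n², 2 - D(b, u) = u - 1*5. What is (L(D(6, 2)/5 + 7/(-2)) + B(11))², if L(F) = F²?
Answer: 114169225/16 ≈ 7.1356e+6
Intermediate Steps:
D(b, u) = 7 - u (D(b, u) = 2 - (u - 1*5) = 2 - (u - 5) = 2 - (-5 + u) = 2 + (5 - u) = 7 - u)
B(n) = 3 + 2*n³ (B(n) = 3 + (n + n)*n² = 3 + (2*n)*n² = 3 + 2*n³)
(L(D(6, 2)/5 + 7/(-2)) + B(11))² = (((7 - 1*2)/5 + 7/(-2))² + (3 + 2*11³))² = (((7 - 2)*(⅕) + 7*(-½))² + (3 + 2*1331))² = ((5*(⅕) - 7/2)² + (3 + 2662))² = ((1 - 7/2)² + 2665)² = ((-5/2)² + 2665)² = (25/4 + 2665)² = (10685/4)² = 114169225/16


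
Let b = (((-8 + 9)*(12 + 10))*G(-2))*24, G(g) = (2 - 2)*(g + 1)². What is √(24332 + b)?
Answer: 2*√6083 ≈ 155.99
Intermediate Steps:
G(g) = 0 (G(g) = 0*(1 + g)² = 0)
b = 0 (b = (((-8 + 9)*(12 + 10))*0)*24 = ((1*22)*0)*24 = (22*0)*24 = 0*24 = 0)
√(24332 + b) = √(24332 + 0) = √24332 = 2*√6083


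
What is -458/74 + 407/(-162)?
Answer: -52157/5994 ≈ -8.7015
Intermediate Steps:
-458/74 + 407/(-162) = -458*1/74 + 407*(-1/162) = -229/37 - 407/162 = -52157/5994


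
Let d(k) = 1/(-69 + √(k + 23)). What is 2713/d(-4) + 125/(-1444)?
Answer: -270312593/1444 + 2713*√19 ≈ -1.7537e+5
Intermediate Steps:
d(k) = 1/(-69 + √(23 + k))
2713/d(-4) + 125/(-1444) = 2713/(1/(-69 + √(23 - 4))) + 125/(-1444) = 2713/(1/(-69 + √19)) + 125*(-1/1444) = 2713*(-69 + √19) - 125/1444 = (-187197 + 2713*√19) - 125/1444 = -270312593/1444 + 2713*√19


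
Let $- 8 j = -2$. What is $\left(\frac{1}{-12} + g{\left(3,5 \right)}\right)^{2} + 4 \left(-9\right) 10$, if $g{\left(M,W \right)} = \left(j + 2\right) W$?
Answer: $- \frac{8471}{36} \approx -235.31$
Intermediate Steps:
$j = \frac{1}{4}$ ($j = \left(- \frac{1}{8}\right) \left(-2\right) = \frac{1}{4} \approx 0.25$)
$g{\left(M,W \right)} = \frac{9 W}{4}$ ($g{\left(M,W \right)} = \left(\frac{1}{4} + 2\right) W = \frac{9 W}{4}$)
$\left(\frac{1}{-12} + g{\left(3,5 \right)}\right)^{2} + 4 \left(-9\right) 10 = \left(\frac{1}{-12} + \frac{9}{4} \cdot 5\right)^{2} + 4 \left(-9\right) 10 = \left(- \frac{1}{12} + \frac{45}{4}\right)^{2} - 360 = \left(\frac{67}{6}\right)^{2} - 360 = \frac{4489}{36} - 360 = - \frac{8471}{36}$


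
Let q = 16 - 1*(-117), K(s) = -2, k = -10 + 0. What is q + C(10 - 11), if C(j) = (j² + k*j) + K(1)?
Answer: 142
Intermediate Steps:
k = -10
C(j) = -2 + j² - 10*j (C(j) = (j² - 10*j) - 2 = -2 + j² - 10*j)
q = 133 (q = 16 + 117 = 133)
q + C(10 - 11) = 133 + (-2 + (10 - 11)² - 10*(10 - 11)) = 133 + (-2 + (-1)² - 10*(-1)) = 133 + (-2 + 1 + 10) = 133 + 9 = 142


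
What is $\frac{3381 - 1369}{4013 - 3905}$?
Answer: $\frac{503}{27} \approx 18.63$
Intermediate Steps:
$\frac{3381 - 1369}{4013 - 3905} = \frac{2012}{108} = 2012 \cdot \frac{1}{108} = \frac{503}{27}$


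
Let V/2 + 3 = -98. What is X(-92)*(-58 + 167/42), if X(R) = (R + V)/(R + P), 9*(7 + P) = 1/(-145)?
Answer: -20727315/129196 ≈ -160.43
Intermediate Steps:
V = -202 (V = -6 + 2*(-98) = -6 - 196 = -202)
P = -9136/1305 (P = -7 + (⅑)/(-145) = -7 + (⅑)*(-1/145) = -7 - 1/1305 = -9136/1305 ≈ -7.0008)
X(R) = (-202 + R)/(-9136/1305 + R) (X(R) = (R - 202)/(R - 9136/1305) = (-202 + R)/(-9136/1305 + R))
X(-92)*(-58 + 167/42) = (1305*(-202 - 92)/(-9136 + 1305*(-92)))*(-58 + 167/42) = (1305*(-294)/(-9136 - 120060))*(-58 + 167*(1/42)) = (1305*(-294)/(-129196))*(-58 + 167/42) = (1305*(-1/129196)*(-294))*(-2269/42) = (191835/64598)*(-2269/42) = -20727315/129196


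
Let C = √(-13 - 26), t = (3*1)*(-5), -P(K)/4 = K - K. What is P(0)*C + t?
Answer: -15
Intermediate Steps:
P(K) = 0 (P(K) = -4*(K - K) = -4*0 = 0)
t = -15 (t = 3*(-5) = -15)
C = I*√39 (C = √(-39) = I*√39 ≈ 6.245*I)
P(0)*C + t = 0*(I*√39) - 15 = 0 - 15 = -15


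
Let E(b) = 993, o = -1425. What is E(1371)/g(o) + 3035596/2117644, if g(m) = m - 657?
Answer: 351440865/367411234 ≈ 0.95653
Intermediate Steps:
g(m) = -657 + m
E(1371)/g(o) + 3035596/2117644 = 993/(-657 - 1425) + 3035596/2117644 = 993/(-2082) + 3035596*(1/2117644) = 993*(-1/2082) + 758899/529411 = -331/694 + 758899/529411 = 351440865/367411234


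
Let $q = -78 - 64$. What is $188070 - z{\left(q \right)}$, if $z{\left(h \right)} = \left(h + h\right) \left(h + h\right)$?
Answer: $107414$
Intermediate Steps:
$q = -142$
$z{\left(h \right)} = 4 h^{2}$ ($z{\left(h \right)} = 2 h 2 h = 4 h^{2}$)
$188070 - z{\left(q \right)} = 188070 - 4 \left(-142\right)^{2} = 188070 - 4 \cdot 20164 = 188070 - 80656 = 107414$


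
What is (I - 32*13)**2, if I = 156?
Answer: 67600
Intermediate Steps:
(I - 32*13)**2 = (156 - 32*13)**2 = (156 - 416)**2 = (-260)**2 = 67600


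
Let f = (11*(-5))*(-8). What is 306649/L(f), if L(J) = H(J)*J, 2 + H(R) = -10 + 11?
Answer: -306649/440 ≈ -696.93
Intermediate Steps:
H(R) = -1 (H(R) = -2 + (-10 + 11) = -2 + 1 = -1)
f = 440 (f = -55*(-8) = 440)
L(J) = -J
306649/L(f) = 306649/((-1*440)) = 306649/(-440) = 306649*(-1/440) = -306649/440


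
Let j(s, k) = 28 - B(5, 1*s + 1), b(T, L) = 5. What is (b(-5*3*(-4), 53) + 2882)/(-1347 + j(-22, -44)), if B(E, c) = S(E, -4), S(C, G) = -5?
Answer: -2887/1314 ≈ -2.1971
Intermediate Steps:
B(E, c) = -5
j(s, k) = 33 (j(s, k) = 28 - 1*(-5) = 28 + 5 = 33)
(b(-5*3*(-4), 53) + 2882)/(-1347 + j(-22, -44)) = (5 + 2882)/(-1347 + 33) = 2887/(-1314) = 2887*(-1/1314) = -2887/1314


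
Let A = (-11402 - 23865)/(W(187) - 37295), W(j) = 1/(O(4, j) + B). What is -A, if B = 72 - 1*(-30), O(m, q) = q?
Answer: -10192163/10778254 ≈ -0.94562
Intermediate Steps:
B = 102 (B = 72 + 30 = 102)
W(j) = 1/(102 + j) (W(j) = 1/(j + 102) = 1/(102 + j))
A = 10192163/10778254 (A = (-11402 - 23865)/(1/(102 + 187) - 37295) = -35267/(1/289 - 37295) = -35267/(-10778254/289) = -35267*(-289/10778254) = 10192163/10778254 ≈ 0.94562)
-A = -1*10192163/10778254 = -10192163/10778254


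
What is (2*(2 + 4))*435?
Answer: 5220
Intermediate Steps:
(2*(2 + 4))*435 = (2*6)*435 = 12*435 = 5220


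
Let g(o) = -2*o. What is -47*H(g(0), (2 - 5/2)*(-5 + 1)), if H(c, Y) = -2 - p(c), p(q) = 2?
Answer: 188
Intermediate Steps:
H(c, Y) = -4 (H(c, Y) = -2 - 1*2 = -2 - 2 = -4)
-47*H(g(0), (2 - 5/2)*(-5 + 1)) = -47*(-4) = 188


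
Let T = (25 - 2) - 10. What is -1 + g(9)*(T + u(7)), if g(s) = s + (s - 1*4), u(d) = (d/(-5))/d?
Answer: 891/5 ≈ 178.20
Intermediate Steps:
u(d) = -⅕ (u(d) = (d*(-⅕))/d = (-d/5)/d = -⅕)
T = 13 (T = 23 - 10 = 13)
g(s) = -4 + 2*s (g(s) = s + (s - 4) = s + (-4 + s) = -4 + 2*s)
-1 + g(9)*(T + u(7)) = -1 + (-4 + 2*9)*(13 - ⅕) = -1 + (-4 + 18)*(64/5) = -1 + 14*(64/5) = -1 + 896/5 = 891/5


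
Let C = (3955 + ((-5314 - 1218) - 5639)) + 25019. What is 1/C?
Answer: 1/16803 ≈ 5.9513e-5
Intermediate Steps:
C = 16803 (C = (3955 + (-6532 - 5639)) + 25019 = (3955 - 12171) + 25019 = -8216 + 25019 = 16803)
1/C = 1/16803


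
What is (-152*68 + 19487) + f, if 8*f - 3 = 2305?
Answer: 18879/2 ≈ 9439.5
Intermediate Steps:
f = 577/2 (f = 3/8 + (⅛)*2305 = 3/8 + 2305/8 = 577/2 ≈ 288.50)
(-152*68 + 19487) + f = (-152*68 + 19487) + 577/2 = (-10336 + 19487) + 577/2 = 9151 + 577/2 = 18879/2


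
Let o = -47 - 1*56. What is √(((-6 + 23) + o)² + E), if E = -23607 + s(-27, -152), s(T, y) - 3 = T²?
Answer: I*√15479 ≈ 124.41*I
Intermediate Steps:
s(T, y) = 3 + T²
o = -103 (o = -47 - 56 = -103)
E = -22875 (E = -23607 + (3 + (-27)²) = -23607 + (3 + 729) = -23607 + 732 = -22875)
√(((-6 + 23) + o)² + E) = √(((-6 + 23) - 103)² - 22875) = √((17 - 103)² - 22875) = √((-86)² - 22875) = √(7396 - 22875) = √(-15479) = I*√15479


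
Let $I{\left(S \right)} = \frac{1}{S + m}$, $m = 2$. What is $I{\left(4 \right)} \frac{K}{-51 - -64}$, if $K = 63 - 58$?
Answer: $\frac{5}{78} \approx 0.064103$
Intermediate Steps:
$I{\left(S \right)} = \frac{1}{2 + S}$ ($I{\left(S \right)} = \frac{1}{S + 2} = \frac{1}{2 + S}$)
$K = 5$
$I{\left(4 \right)} \frac{K}{-51 - -64} = \frac{5 \frac{1}{-51 - -64}}{2 + 4} = \frac{5 \frac{1}{-51 + 64}}{6} = \frac{5 \cdot \frac{1}{13}}{6} = \frac{1}{6} \cdot \frac{5}{13} = \frac{5}{78}$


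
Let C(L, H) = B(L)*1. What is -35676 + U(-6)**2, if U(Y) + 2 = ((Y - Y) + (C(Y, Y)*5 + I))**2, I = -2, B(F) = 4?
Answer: 68008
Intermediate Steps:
C(L, H) = 4 (C(L, H) = 4*1 = 4)
U(Y) = 322 (U(Y) = -2 + ((Y - Y) + (4*5 - 2))**2 = -2 + (0 + (20 - 2))**2 = -2 + (0 + 18)**2 = -2 + 18**2 = -2 + 324 = 322)
-35676 + U(-6)**2 = -35676 + 322**2 = -35676 + 103684 = 68008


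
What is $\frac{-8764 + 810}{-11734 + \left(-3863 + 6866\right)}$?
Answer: $\frac{7954}{8731} \approx 0.91101$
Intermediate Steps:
$\frac{-8764 + 810}{-11734 + \left(-3863 + 6866\right)} = - \frac{7954}{-11734 + 3003} = - \frac{7954}{-8731} = \left(-7954\right) \left(- \frac{1}{8731}\right) = \frac{7954}{8731}$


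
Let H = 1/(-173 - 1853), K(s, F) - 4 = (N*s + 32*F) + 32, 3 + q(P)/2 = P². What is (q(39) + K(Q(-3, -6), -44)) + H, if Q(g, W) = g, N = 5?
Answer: 3340873/2026 ≈ 1649.0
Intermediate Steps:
q(P) = -6 + 2*P²
K(s, F) = 36 + 5*s + 32*F (K(s, F) = 4 + ((5*s + 32*F) + 32) = 4 + (32 + 5*s + 32*F) = 36 + 5*s + 32*F)
H = -1/2026 (H = 1/(-2026) = -1/2026 ≈ -0.00049358)
(q(39) + K(Q(-3, -6), -44)) + H = ((-6 + 2*39²) + (36 + 5*(-3) + 32*(-44))) - 1/2026 = ((-6 + 2*1521) + (36 - 15 - 1408)) - 1/2026 = ((-6 + 3042) - 1387) - 1/2026 = (3036 - 1387) - 1/2026 = 1649 - 1/2026 = 3340873/2026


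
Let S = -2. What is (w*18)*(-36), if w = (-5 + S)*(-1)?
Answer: -4536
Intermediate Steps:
w = 7 (w = (-5 - 2)*(-1) = -7*(-1) = 7)
(w*18)*(-36) = (7*18)*(-36) = 126*(-36) = -4536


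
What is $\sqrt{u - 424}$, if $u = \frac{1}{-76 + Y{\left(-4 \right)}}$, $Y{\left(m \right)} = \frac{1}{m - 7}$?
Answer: $\frac{i \sqrt{33005607}}{279} \approx 20.592 i$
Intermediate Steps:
$Y{\left(m \right)} = \frac{1}{-7 + m}$
$u = - \frac{11}{837}$ ($u = \frac{1}{-76 + \frac{1}{-7 - 4}} = \frac{1}{-76 + \frac{1}{-11}} = \frac{1}{-76 - \frac{1}{11}} = \frac{1}{- \frac{837}{11}} = - \frac{11}{837} \approx -0.013142$)
$\sqrt{u - 424} = \sqrt{- \frac{11}{837} - 424} = \sqrt{- \frac{354899}{837}} = \frac{i \sqrt{33005607}}{279}$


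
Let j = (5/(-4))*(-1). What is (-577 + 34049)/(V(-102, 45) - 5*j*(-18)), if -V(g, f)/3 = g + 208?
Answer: -66944/411 ≈ -162.88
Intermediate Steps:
V(g, f) = -624 - 3*g (V(g, f) = -3*(g + 208) = -3*(208 + g) = -624 - 3*g)
j = 5/4 (j = (5*(-¼))*(-1) = -5/4*(-1) = 5/4 ≈ 1.2500)
(-577 + 34049)/(V(-102, 45) - 5*j*(-18)) = (-577 + 34049)/((-624 - 3*(-102)) - 5*5/4*(-18)) = 33472/((-624 + 306) - 25/4*(-18)) = 33472/(-318 + 225/2) = 33472/(-411/2) = 33472*(-2/411) = -66944/411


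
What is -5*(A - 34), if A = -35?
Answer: 345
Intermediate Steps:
-5*(A - 34) = -5*(-35 - 34) = -5*(-69) = 345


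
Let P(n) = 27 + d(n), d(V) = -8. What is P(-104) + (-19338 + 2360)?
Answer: -16959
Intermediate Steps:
P(n) = 19 (P(n) = 27 - 8 = 19)
P(-104) + (-19338 + 2360) = 19 + (-19338 + 2360) = 19 - 16978 = -16959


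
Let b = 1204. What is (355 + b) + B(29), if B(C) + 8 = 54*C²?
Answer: 46965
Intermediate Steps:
B(C) = -8 + 54*C²
(355 + b) + B(29) = (355 + 1204) + (-8 + 54*29²) = 1559 + (-8 + 54*841) = 1559 + (-8 + 45414) = 1559 + 45406 = 46965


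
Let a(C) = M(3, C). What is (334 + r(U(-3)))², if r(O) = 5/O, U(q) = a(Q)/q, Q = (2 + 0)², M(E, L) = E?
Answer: 108241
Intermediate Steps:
Q = 4 (Q = 2² = 4)
a(C) = 3
U(q) = 3/q
(334 + r(U(-3)))² = (334 + 5/((3/(-3))))² = (334 + 5/((3*(-⅓))))² = (334 + 5/(-1))² = (334 + 5*(-1))² = (334 - 5)² = 329² = 108241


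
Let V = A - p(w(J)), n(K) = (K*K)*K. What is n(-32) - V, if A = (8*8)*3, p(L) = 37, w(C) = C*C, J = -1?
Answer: -32923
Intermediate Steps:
w(C) = C**2
n(K) = K**3 (n(K) = K**2*K = K**3)
A = 192 (A = 64*3 = 192)
V = 155 (V = 192 - 1*37 = 192 - 37 = 155)
n(-32) - V = (-32)**3 - 1*155 = -32768 - 155 = -32923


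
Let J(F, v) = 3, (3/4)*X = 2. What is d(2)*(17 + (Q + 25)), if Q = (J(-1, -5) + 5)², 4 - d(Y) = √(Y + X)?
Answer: 424 - 106*√42/3 ≈ 195.01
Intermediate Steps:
X = 8/3 (X = (4/3)*2 = 8/3 ≈ 2.6667)
d(Y) = 4 - √(8/3 + Y) (d(Y) = 4 - √(Y + 8/3) = 4 - √(8/3 + Y))
Q = 64 (Q = (3 + 5)² = 8² = 64)
d(2)*(17 + (Q + 25)) = (4 - √(24 + 9*2)/3)*(17 + (64 + 25)) = (4 - √(24 + 18)/3)*(17 + 89) = (4 - √42/3)*106 = 424 - 106*√42/3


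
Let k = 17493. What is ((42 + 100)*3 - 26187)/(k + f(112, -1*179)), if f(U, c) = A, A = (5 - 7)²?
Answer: -25761/17497 ≈ -1.4723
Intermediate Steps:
A = 4 (A = (-2)² = 4)
f(U, c) = 4
((42 + 100)*3 - 26187)/(k + f(112, -1*179)) = ((42 + 100)*3 - 26187)/(17493 + 4) = (142*3 - 26187)/17497 = (426 - 26187)*(1/17497) = -25761*1/17497 = -25761/17497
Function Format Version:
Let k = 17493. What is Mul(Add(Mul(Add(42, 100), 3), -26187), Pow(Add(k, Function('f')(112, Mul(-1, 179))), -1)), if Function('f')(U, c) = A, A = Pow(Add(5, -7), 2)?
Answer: Rational(-25761, 17497) ≈ -1.4723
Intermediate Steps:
A = 4 (A = Pow(-2, 2) = 4)
Function('f')(U, c) = 4
Mul(Add(Mul(Add(42, 100), 3), -26187), Pow(Add(k, Function('f')(112, Mul(-1, 179))), -1)) = Mul(Add(Mul(Add(42, 100), 3), -26187), Pow(Add(17493, 4), -1)) = Mul(Add(Mul(142, 3), -26187), Pow(17497, -1)) = Mul(Add(426, -26187), Rational(1, 17497)) = Mul(-25761, Rational(1, 17497)) = Rational(-25761, 17497)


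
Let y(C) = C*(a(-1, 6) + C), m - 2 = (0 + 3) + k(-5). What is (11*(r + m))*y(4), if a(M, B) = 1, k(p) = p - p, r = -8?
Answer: -660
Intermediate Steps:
k(p) = 0
m = 5 (m = 2 + ((0 + 3) + 0) = 2 + (3 + 0) = 2 + 3 = 5)
y(C) = C*(1 + C)
(11*(r + m))*y(4) = (11*(-8 + 5))*(4*(1 + 4)) = (11*(-3))*(4*5) = -33*20 = -660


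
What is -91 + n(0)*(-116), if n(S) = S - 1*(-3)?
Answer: -439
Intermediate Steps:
n(S) = 3 + S (n(S) = S + 3 = 3 + S)
-91 + n(0)*(-116) = -91 + (3 + 0)*(-116) = -91 + 3*(-116) = -91 - 348 = -439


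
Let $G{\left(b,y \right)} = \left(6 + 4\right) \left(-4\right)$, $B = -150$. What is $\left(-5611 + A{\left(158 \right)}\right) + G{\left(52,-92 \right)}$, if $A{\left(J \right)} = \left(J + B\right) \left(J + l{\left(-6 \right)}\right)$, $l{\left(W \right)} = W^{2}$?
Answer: $-4099$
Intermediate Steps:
$G{\left(b,y \right)} = -40$ ($G{\left(b,y \right)} = 10 \left(-4\right) = -40$)
$A{\left(J \right)} = \left(-150 + J\right) \left(36 + J\right)$ ($A{\left(J \right)} = \left(J - 150\right) \left(J + \left(-6\right)^{2}\right) = \left(-150 + J\right) \left(J + 36\right) = \left(-150 + J\right) \left(36 + J\right)$)
$\left(-5611 + A{\left(158 \right)}\right) + G{\left(52,-92 \right)} = \left(-5611 - \left(23412 - 24964\right)\right) - 40 = \left(-5611 - -1552\right) - 40 = \left(-5611 + 1552\right) - 40 = -4059 - 40 = -4099$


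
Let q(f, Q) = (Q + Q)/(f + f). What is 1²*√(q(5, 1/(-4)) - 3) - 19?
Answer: -19 + I*√305/10 ≈ -19.0 + 1.7464*I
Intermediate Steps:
q(f, Q) = Q/f (q(f, Q) = (2*Q)/((2*f)) = (2*Q)*(1/(2*f)) = Q/f)
1²*√(q(5, 1/(-4)) - 3) - 19 = 1²*√((1/(-4))/5 - 3) - 19 = 1*√((1*(-¼))*(⅕) - 3) - 19 = 1*√(-¼*⅕ - 3) - 19 = 1*√(-1/20 - 3) - 19 = 1*√(-61/20) - 19 = 1*(I*√305/10) - 19 = I*√305/10 - 19 = -19 + I*√305/10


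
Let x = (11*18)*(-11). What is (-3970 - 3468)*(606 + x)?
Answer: 11692536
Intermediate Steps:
x = -2178 (x = 198*(-11) = -2178)
(-3970 - 3468)*(606 + x) = (-3970 - 3468)*(606 - 2178) = -7438*(-1572) = 11692536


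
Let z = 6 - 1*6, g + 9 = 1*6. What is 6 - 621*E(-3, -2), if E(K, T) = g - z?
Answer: 1869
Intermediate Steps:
g = -3 (g = -9 + 1*6 = -9 + 6 = -3)
z = 0 (z = 6 - 6 = 0)
E(K, T) = -3 (E(K, T) = -3 - 1*0 = -3 + 0 = -3)
6 - 621*E(-3, -2) = 6 - 621*(-3) = 6 - 69*(-27) = 6 + 1863 = 1869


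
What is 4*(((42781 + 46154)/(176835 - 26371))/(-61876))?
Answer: -88935/2327527616 ≈ -3.8210e-5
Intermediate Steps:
4*(((42781 + 46154)/(176835 - 26371))/(-61876)) = 4*((88935/150464)*(-1/61876)) = 4*(-88935/9310110464) = -88935/2327527616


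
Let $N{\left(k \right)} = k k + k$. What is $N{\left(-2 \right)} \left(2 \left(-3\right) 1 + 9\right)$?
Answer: $6$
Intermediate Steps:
$N{\left(k \right)} = k + k^{2}$ ($N{\left(k \right)} = k^{2} + k = k + k^{2}$)
$N{\left(-2 \right)} \left(2 \left(-3\right) 1 + 9\right) = - 2 \left(1 - 2\right) \left(2 \left(-3\right) 1 + 9\right) = \left(-2\right) \left(-1\right) \left(\left(-6\right) 1 + 9\right) = 2 \left(-6 + 9\right) = 2 \cdot 3 = 6$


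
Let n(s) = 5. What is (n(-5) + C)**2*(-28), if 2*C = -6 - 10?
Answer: -252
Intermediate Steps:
C = -8 (C = (-6 - 10)/2 = (1/2)*(-16) = -8)
(n(-5) + C)**2*(-28) = (5 - 8)**2*(-28) = (-3)**2*(-28) = 9*(-28) = -252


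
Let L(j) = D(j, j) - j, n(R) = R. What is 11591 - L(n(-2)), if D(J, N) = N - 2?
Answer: 11593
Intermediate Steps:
D(J, N) = -2 + N
L(j) = -2 (L(j) = (-2 + j) - j = -2)
11591 - L(n(-2)) = 11591 - 1*(-2) = 11591 + 2 = 11593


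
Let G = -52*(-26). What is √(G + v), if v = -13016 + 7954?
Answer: I*√3710 ≈ 60.91*I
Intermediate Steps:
v = -5062
G = 1352
√(G + v) = √(1352 - 5062) = √(-3710) = I*√3710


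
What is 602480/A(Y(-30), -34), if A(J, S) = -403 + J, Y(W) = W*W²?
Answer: -602480/27403 ≈ -21.986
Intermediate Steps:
Y(W) = W³
602480/A(Y(-30), -34) = 602480/(-403 + (-30)³) = 602480/(-403 - 27000) = 602480/(-27403) = 602480*(-1/27403) = -602480/27403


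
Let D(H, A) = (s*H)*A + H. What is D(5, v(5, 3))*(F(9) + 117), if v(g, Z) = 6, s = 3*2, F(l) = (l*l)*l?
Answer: 156510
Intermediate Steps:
F(l) = l**3 (F(l) = l**2*l = l**3)
s = 6
D(H, A) = H + 6*A*H (D(H, A) = (6*H)*A + H = 6*A*H + H = H + 6*A*H)
D(5, v(5, 3))*(F(9) + 117) = (5*(1 + 6*6))*(9**3 + 117) = (5*(1 + 36))*(729 + 117) = (5*37)*846 = 185*846 = 156510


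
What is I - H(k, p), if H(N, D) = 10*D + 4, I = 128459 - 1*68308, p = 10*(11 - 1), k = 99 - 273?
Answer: 59147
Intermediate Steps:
k = -174
p = 100 (p = 10*10 = 100)
I = 60151 (I = 128459 - 68308 = 60151)
H(N, D) = 4 + 10*D
I - H(k, p) = 60151 - (4 + 10*100) = 60151 - (4 + 1000) = 60151 - 1*1004 = 60151 - 1004 = 59147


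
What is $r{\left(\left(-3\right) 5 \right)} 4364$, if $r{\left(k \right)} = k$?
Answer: $-65460$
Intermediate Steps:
$r{\left(\left(-3\right) 5 \right)} 4364 = \left(-3\right) 5 \cdot 4364 = \left(-15\right) 4364 = -65460$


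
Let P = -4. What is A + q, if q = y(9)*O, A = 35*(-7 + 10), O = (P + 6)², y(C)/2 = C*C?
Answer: 753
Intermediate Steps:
y(C) = 2*C² (y(C) = 2*(C*C) = 2*C²)
O = 4 (O = (-4 + 6)² = 2² = 4)
A = 105 (A = 35*3 = 105)
q = 648 (q = (2*9²)*4 = (2*81)*4 = 162*4 = 648)
A + q = 105 + 648 = 753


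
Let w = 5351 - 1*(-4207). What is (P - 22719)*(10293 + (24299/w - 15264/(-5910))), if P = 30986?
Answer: 801510754043419/9414630 ≈ 8.5135e+7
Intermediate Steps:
w = 9558 (w = 5351 + 4207 = 9558)
(P - 22719)*(10293 + (24299/w - 15264/(-5910))) = (30986 - 22719)*(10293 + (24299/9558 - 15264/(-5910))) = 8267*(10293 + (24299*(1/9558) - 15264*(-1/5910))) = 8267*(10293 + (24299/9558 + 2544/985)) = 8267*(10293 + 48250067/9414630) = 8267*(96953036657/9414630) = 801510754043419/9414630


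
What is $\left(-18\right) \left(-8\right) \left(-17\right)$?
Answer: $-2448$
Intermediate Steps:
$\left(-18\right) \left(-8\right) \left(-17\right) = 144 \left(-17\right) = -2448$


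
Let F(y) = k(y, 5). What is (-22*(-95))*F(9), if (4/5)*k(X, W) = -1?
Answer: -5225/2 ≈ -2612.5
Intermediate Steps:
k(X, W) = -5/4 (k(X, W) = (5/4)*(-1) = -5/4)
F(y) = -5/4
(-22*(-95))*F(9) = -22*(-95)*(-5/4) = 2090*(-5/4) = -5225/2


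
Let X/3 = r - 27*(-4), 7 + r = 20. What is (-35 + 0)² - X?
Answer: 862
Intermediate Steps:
r = 13 (r = -7 + 20 = 13)
X = 363 (X = 3*(13 - 27*(-4)) = 3*(13 + 108) = 3*121 = 363)
(-35 + 0)² - X = (-35 + 0)² - 1*363 = (-35)² - 363 = 1225 - 363 = 862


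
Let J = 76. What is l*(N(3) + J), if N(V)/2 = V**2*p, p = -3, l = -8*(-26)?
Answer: 4576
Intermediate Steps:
l = 208
N(V) = -6*V**2 (N(V) = 2*(V**2*(-3)) = 2*(-3*V**2) = -6*V**2)
l*(N(3) + J) = 208*(-6*3**2 + 76) = 208*(-6*9 + 76) = 208*(-54 + 76) = 208*22 = 4576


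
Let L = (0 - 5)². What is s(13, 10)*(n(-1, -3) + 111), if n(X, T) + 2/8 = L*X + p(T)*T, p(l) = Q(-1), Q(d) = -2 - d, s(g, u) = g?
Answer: 4615/4 ≈ 1153.8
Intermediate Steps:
p(l) = -1 (p(l) = -2 - 1*(-1) = -2 + 1 = -1)
L = 25 (L = (-5)² = 25)
n(X, T) = -¼ - T + 25*X (n(X, T) = -¼ + (25*X - T) = -¼ + (-T + 25*X) = -¼ - T + 25*X)
s(13, 10)*(n(-1, -3) + 111) = 13*((-¼ - 1*(-3) + 25*(-1)) + 111) = 13*((-¼ + 3 - 25) + 111) = 13*(-89/4 + 111) = 13*(355/4) = 4615/4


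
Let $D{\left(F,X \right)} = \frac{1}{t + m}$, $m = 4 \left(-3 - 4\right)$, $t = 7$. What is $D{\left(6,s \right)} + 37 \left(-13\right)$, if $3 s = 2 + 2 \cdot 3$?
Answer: $- \frac{10102}{21} \approx -481.05$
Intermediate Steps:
$s = \frac{8}{3}$ ($s = \frac{2 + 2 \cdot 3}{3} = \frac{2 + 6}{3} = \frac{1}{3} \cdot 8 = \frac{8}{3} \approx 2.6667$)
$m = -28$ ($m = 4 \left(-7\right) = -28$)
$D{\left(F,X \right)} = - \frac{1}{21}$ ($D{\left(F,X \right)} = \frac{1}{7 - 28} = \frac{1}{-21} = - \frac{1}{21}$)
$D{\left(6,s \right)} + 37 \left(-13\right) = - \frac{1}{21} + 37 \left(-13\right) = - \frac{1}{21} - 481 = - \frac{10102}{21}$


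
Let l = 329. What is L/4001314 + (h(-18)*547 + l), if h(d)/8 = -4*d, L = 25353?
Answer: 1262018462267/4001314 ≈ 3.1540e+5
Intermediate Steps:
h(d) = -32*d (h(d) = 8*(-4*d) = -32*d)
L/4001314 + (h(-18)*547 + l) = 25353/4001314 + (-32*(-18)*547 + 329) = 25353*(1/4001314) + (576*547 + 329) = 25353/4001314 + (315072 + 329) = 25353/4001314 + 315401 = 1262018462267/4001314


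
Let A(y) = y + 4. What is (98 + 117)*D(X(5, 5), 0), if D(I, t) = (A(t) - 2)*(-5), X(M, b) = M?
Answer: -2150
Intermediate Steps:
A(y) = 4 + y
D(I, t) = -10 - 5*t (D(I, t) = ((4 + t) - 2)*(-5) = (2 + t)*(-5) = -10 - 5*t)
(98 + 117)*D(X(5, 5), 0) = (98 + 117)*(-10 - 5*0) = 215*(-10 + 0) = 215*(-10) = -2150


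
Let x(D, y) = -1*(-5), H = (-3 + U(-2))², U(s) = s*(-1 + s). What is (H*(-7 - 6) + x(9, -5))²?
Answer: 12544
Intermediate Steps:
H = 9 (H = (-3 - 2*(-1 - 2))² = (-3 - 2*(-3))² = (-3 + 6)² = 3² = 9)
x(D, y) = 5
(H*(-7 - 6) + x(9, -5))² = (9*(-7 - 6) + 5)² = (9*(-13) + 5)² = (-117 + 5)² = (-112)² = 12544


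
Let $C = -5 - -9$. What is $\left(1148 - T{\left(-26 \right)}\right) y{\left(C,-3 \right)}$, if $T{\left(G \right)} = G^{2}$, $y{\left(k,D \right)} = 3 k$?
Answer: $5664$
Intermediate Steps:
$C = 4$ ($C = -5 + 9 = 4$)
$\left(1148 - T{\left(-26 \right)}\right) y{\left(C,-3 \right)} = \left(1148 - \left(-26\right)^{2}\right) 3 \cdot 4 = \left(1148 - 676\right) 12 = 472 \cdot 12 = 5664$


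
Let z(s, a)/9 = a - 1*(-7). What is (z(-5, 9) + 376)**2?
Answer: 270400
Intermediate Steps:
z(s, a) = 63 + 9*a (z(s, a) = 9*(a - 1*(-7)) = 9*(a + 7) = 9*(7 + a) = 63 + 9*a)
(z(-5, 9) + 376)**2 = ((63 + 9*9) + 376)**2 = ((63 + 81) + 376)**2 = (144 + 376)**2 = 520**2 = 270400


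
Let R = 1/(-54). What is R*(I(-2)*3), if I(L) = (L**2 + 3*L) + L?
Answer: 2/9 ≈ 0.22222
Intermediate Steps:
I(L) = L**2 + 4*L
R = -1/54 ≈ -0.018519
R*(I(-2)*3) = -(-2*(4 - 2))*3/54 = -(-2*2)*3/54 = -(-2)*3/27 = -1/54*(-12) = 2/9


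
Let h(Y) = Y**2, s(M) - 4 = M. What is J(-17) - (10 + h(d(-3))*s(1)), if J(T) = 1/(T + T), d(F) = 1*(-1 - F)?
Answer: -1021/34 ≈ -30.029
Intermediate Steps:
s(M) = 4 + M
d(F) = -1 - F
J(T) = 1/(2*T)
J(-17) - (10 + h(d(-3))*s(1)) = (1/2)/(-17) - (10 + (-1 - 1*(-3))**2*(4 + 1)) = (1/2)*(-1/17) - (10 + (-1 + 3)**2*5) = -1/34 - (10 + 2**2*5) = -1/34 - (10 + 4*5) = -1/34 - (10 + 20) = -1/34 - 1*30 = -1/34 - 30 = -1021/34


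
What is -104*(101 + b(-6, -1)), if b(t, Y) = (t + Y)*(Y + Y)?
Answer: -11960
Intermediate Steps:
b(t, Y) = 2*Y*(Y + t) (b(t, Y) = (Y + t)*(2*Y) = 2*Y*(Y + t))
-104*(101 + b(-6, -1)) = -104*(101 + 2*(-1)*(-1 - 6)) = -104*(101 + 2*(-1)*(-7)) = -104*(101 + 14) = -104*115 = -11960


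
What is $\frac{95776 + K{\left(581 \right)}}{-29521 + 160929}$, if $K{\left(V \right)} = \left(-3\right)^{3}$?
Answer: $\frac{95749}{131408} \approx 0.72864$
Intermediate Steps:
$K{\left(V \right)} = -27$
$\frac{95776 + K{\left(581 \right)}}{-29521 + 160929} = \frac{95776 - 27}{-29521 + 160929} = \frac{95749}{131408}$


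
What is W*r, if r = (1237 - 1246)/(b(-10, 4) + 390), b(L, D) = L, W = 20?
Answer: -9/19 ≈ -0.47368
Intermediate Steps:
r = -9/380 (r = (1237 - 1246)/(-10 + 390) = -9/380 ≈ -0.023684)
W*r = 20*(-9/380) = -9/19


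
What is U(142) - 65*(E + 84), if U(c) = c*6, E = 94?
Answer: -10718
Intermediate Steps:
U(c) = 6*c
U(142) - 65*(E + 84) = 6*142 - 65*(94 + 84) = 852 - 65*178 = 852 - 1*11570 = 852 - 11570 = -10718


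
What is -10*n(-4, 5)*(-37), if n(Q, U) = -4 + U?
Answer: 370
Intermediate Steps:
-10*n(-4, 5)*(-37) = -10*(-4 + 5)*(-37) = -10*1*(-37) = -10*(-37) = 370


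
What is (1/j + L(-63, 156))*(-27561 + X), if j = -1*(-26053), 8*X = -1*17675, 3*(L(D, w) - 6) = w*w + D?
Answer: -25120378416073/104212 ≈ -2.4105e+8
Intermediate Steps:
L(D, w) = 6 + D/3 + w²/3 (L(D, w) = 6 + (w*w + D)/3 = 6 + (w² + D)/3 = 6 + (D + w²)/3 = 6 + (D/3 + w²/3) = 6 + D/3 + w²/3)
X = -17675/8 (X = (-1*17675)/8 = (⅛)*(-17675) = -17675/8 ≈ -2209.4)
j = 26053
(1/j + L(-63, 156))*(-27561 + X) = (1/26053 + (6 + (⅓)*(-63) + (⅓)*156²))*(-27561 - 17675/8) = (1/26053 + (6 - 21 + (⅓)*24336))*(-238163/8) = (1/26053 + (6 - 21 + 8112))*(-238163/8) = (1/26053 + 8097)*(-238163/8) = (210951142/26053)*(-238163/8) = -25120378416073/104212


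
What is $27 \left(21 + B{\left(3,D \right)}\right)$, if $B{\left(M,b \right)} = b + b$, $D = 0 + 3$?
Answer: $729$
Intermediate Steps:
$D = 3$
$B{\left(M,b \right)} = 2 b$
$27 \left(21 + B{\left(3,D \right)}\right) = 27 \left(21 + 2 \cdot 3\right) = 27 \left(21 + 6\right) = 27 \cdot 27 = 729$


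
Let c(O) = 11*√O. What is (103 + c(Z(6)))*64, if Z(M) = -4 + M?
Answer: 6592 + 704*√2 ≈ 7587.6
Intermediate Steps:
(103 + c(Z(6)))*64 = (103 + 11*√(-4 + 6))*64 = (103 + 11*√2)*64 = 6592 + 704*√2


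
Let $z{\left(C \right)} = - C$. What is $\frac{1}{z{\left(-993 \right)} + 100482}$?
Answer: $\frac{1}{101475} \approx 9.8546 \cdot 10^{-6}$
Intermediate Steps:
$\frac{1}{z{\left(-993 \right)} + 100482} = \frac{1}{\left(-1\right) \left(-993\right) + 100482} = \frac{1}{993 + 100482} = \frac{1}{101475}$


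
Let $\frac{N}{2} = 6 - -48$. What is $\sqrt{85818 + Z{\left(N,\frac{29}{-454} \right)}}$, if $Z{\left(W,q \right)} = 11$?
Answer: $\sqrt{85829} \approx 292.97$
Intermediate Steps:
$N = 108$ ($N = 2 \left(6 - -48\right) = 2 \left(6 + 48\right) = 2 \cdot 54 = 108$)
$\sqrt{85818 + Z{\left(N,\frac{29}{-454} \right)}} = \sqrt{85818 + 11} = \sqrt{85829}$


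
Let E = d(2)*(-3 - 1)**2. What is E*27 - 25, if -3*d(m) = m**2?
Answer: -601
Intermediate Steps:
d(m) = -m**2/3
E = -64/3 (E = (-1/3*2**2)*(-3 - 1)**2 = -1/3*4*(-4)**2 = -4/3*16 = -64/3 ≈ -21.333)
E*27 - 25 = -64/3*27 - 25 = -576 - 25 = -601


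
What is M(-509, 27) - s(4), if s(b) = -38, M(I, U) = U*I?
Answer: -13705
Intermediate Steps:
M(I, U) = I*U
M(-509, 27) - s(4) = -509*27 - 1*(-38) = -13743 + 38 = -13705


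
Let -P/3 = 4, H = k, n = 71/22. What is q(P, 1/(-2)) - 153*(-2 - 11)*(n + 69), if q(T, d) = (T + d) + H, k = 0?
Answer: 1580123/11 ≈ 1.4365e+5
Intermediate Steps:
n = 71/22 (n = 71*(1/22) = 71/22 ≈ 3.2273)
H = 0
P = -12 (P = -3*4 = -12)
q(T, d) = T + d (q(T, d) = (T + d) + 0 = T + d)
q(P, 1/(-2)) - 153*(-2 - 11)*(n + 69) = (-12 + 1/(-2)) - 153*(-2 - 11)*(71/22 + 69) = (-12 + 1*(-1/2)) - (-1989)*1589/22 = (-12 - 1/2) - 153*(-20657/22) = -25/2 + 3160521/22 = 1580123/11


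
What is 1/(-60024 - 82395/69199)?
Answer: -69199/4153683171 ≈ -1.6660e-5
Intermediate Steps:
1/(-60024 - 82395/69199) = 1/(-4153683171/69199) = -69199/4153683171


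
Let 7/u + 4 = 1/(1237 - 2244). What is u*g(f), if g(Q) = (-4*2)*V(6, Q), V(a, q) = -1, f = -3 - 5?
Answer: -56392/4029 ≈ -13.997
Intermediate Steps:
f = -8
u = -7049/4029 (u = 7/(-4 + 1/(1237 - 2244)) = 7/(-4 + 1/(-1007)) = 7/(-4 - 1/1007) = 7/(-4029/1007) = 7*(-1007/4029) = -7049/4029 ≈ -1.7496)
g(Q) = 8 (g(Q) = -4*2*(-1) = -8*(-1) = 8)
u*g(f) = -7049/4029*8 = -56392/4029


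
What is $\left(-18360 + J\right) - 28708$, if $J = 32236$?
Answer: $-14832$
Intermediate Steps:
$\left(-18360 + J\right) - 28708 = \left(-18360 + 32236\right) - 28708 = 13876 - 28708 = -14832$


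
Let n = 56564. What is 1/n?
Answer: 1/56564 ≈ 1.7679e-5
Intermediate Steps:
1/n = 1/56564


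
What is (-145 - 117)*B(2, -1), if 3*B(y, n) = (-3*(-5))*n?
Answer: 1310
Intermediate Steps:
B(y, n) = 5*n (B(y, n) = ((-3*(-5))*n)/3 = (15*n)/3 = 5*n)
(-145 - 117)*B(2, -1) = (-145 - 117)*(5*(-1)) = -262*(-5) = 1310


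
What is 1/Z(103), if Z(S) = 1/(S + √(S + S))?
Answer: 103 + √206 ≈ 117.35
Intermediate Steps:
Z(S) = 1/(S + √2*√S) (Z(S) = 1/(S + √(2*S)) = 1/(S + √2*√S))
1/Z(103) = 1/(1/(103 + √2*√103)) = 1/(1/(103 + √206)) = 103 + √206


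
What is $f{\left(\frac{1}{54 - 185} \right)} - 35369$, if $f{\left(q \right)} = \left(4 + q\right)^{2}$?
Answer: $- \frac{606693880}{17161} \approx -35353.0$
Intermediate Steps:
$f{\left(\frac{1}{54 - 185} \right)} - 35369 = \left(4 + \frac{1}{54 - 185}\right)^{2} - 35369 = \left(4 + \frac{1}{-131}\right)^{2} - 35369 = \left(4 - \frac{1}{131}\right)^{2} - 35369 = \left(\frac{523}{131}\right)^{2} - 35369 = \frac{273529}{17161} - 35369 = - \frac{606693880}{17161}$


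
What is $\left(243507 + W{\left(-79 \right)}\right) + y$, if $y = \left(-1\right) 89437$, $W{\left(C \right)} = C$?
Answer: $153991$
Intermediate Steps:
$y = -89437$
$\left(243507 + W{\left(-79 \right)}\right) + y = \left(243507 - 79\right) - 89437 = 243428 - 89437 = 153991$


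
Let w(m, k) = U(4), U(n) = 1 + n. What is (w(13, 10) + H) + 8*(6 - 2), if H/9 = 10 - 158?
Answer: -1295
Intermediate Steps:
w(m, k) = 5 (w(m, k) = 1 + 4 = 5)
H = -1332 (H = 9*(10 - 158) = 9*(-148) = -1332)
(w(13, 10) + H) + 8*(6 - 2) = (5 - 1332) + 8*(6 - 2) = -1327 + 8*4 = -1327 + 32 = -1295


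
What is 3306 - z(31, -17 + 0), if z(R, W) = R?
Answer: 3275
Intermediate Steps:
3306 - z(31, -17 + 0) = 3306 - 1*31 = 3306 - 31 = 3275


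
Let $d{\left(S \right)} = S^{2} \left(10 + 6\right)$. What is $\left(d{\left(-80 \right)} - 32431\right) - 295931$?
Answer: $-225962$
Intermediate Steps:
$d{\left(S \right)} = 16 S^{2}$ ($d{\left(S \right)} = S^{2} \cdot 16 = 16 S^{2}$)
$\left(d{\left(-80 \right)} - 32431\right) - 295931 = \left(16 \left(-80\right)^{2} - 32431\right) - 295931 = \left(16 \cdot 6400 - 32431\right) - 295931 = \left(102400 - 32431\right) - 295931 = 69969 - 295931 = -225962$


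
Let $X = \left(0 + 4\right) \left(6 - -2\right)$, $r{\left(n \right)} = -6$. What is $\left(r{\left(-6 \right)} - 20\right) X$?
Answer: $-832$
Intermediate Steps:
$X = 32$ ($X = 4 \left(6 + 2\right) = 4 \cdot 8 = 32$)
$\left(r{\left(-6 \right)} - 20\right) X = \left(-6 - 20\right) 32 = \left(-26\right) 32 = -832$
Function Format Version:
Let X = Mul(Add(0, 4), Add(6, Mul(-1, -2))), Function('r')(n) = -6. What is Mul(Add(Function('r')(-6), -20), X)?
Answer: -832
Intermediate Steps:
X = 32 (X = Mul(4, Add(6, 2)) = Mul(4, 8) = 32)
Mul(Add(Function('r')(-6), -20), X) = Mul(Add(-6, -20), 32) = Mul(-26, 32) = -832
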